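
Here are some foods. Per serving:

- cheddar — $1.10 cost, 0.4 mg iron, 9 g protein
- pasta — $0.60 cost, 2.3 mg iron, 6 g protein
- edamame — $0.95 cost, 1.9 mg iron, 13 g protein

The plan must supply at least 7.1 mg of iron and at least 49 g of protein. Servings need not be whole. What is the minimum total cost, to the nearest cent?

$3.58

Minimising a linear cost over {iron ≥ 7.1, protein ≥ 49, servings ≥ 0} — the optimum is at a vertex, using one or two foods.
cheddar only: max(7.1/0.4, 49/9) = 17.75 servings → $19.52.
pasta only: max(7.1/2.3, 49/6) = 8.167 servings → $4.90.
edamame only: max(7.1/1.9, 49/13) = 3.769 servings → $3.58.
cheddar + pasta with both tight: 3.831 servings and 2.421 servings → $5.67.
cheddar + edamame with both tight: 0.06723 servings and 3.723 servings → $3.61.
pasta + edamame: the both-tight solution has a negative serving — not a feasible corner.
The minimum over all feasible corners is $3.58.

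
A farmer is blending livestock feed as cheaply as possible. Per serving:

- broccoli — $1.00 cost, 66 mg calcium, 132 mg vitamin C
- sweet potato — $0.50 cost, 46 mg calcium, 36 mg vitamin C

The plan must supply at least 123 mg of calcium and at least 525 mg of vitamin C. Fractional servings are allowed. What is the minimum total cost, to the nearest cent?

For a min-cost LP with two ≥-constraints, a basic feasible solution has at most two positive variables.
broccoli only: max(123/66, 525/132) = 3.977 servings → $3.98.
sweet potato only: max(123/46, 525/36) = 14.58 servings → $7.29.
broccoli + sweet potato: the both-tight solution has a negative serving — not a feasible corner.
Cheapest feasible corner: $3.98.

$3.98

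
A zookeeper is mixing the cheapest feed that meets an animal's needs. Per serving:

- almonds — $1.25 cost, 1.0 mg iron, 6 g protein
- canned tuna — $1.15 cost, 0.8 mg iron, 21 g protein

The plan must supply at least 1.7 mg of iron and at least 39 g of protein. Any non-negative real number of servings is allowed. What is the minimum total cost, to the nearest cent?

$2.39

For a min-cost LP with two ≥-constraints, a basic feasible solution has at most two positive variables.
almonds only: max(1.7/1.0, 39/6) = 6.5 servings → $8.12.
canned tuna only: max(1.7/0.8, 39/21) = 2.125 servings → $2.44.
almonds + canned tuna with both tight: 0.2778 servings and 1.778 servings → $2.39.
Cheapest feasible corner: $2.39.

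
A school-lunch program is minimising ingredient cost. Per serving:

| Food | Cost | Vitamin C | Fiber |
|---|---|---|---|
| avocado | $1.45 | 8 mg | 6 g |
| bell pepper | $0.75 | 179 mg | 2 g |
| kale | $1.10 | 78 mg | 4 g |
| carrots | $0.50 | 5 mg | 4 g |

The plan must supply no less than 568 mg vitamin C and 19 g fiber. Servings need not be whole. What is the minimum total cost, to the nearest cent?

$3.92

Two binding constraints pin down two serving amounts, so the optimal mix uses at most two foods. The candidates are each food alone (scaled to the tighter of vitamin C/fiber) and each pair with both constraints tight.
avocado only: max(568/8, 19/6) = 71 servings → $102.95.
bell pepper only: max(568/179, 19/2) = 9.5 servings → $7.12.
kale only: max(568/78, 19/4) = 7.282 servings → $8.01.
carrots only: max(568/5, 19/4) = 113.6 servings → $56.80.
avocado + bell pepper with both tight: 2.141 servings and 3.078 servings → $5.41.
avocado + kale with both targets exact would need a negative amount; discard.
avocado + carrots: the both-tight solution has a negative serving — not a feasible corner.
bell pepper + kale with both tight: 1.411 servings and 4.045 servings → $5.51.
bell pepper + carrots with both tight: 3.084 servings and 3.208 servings → $3.92.
kale + carrots with both targets exact would need a negative amount; discard.
So the least-cost plan costs $3.92.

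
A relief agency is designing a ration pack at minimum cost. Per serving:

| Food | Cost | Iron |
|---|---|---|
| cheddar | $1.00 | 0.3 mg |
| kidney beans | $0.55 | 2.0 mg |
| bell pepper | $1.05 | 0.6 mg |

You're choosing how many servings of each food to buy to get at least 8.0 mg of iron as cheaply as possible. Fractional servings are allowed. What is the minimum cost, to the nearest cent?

$2.20

Cost per mg of iron: kidney beans $0.2750, bell pepper $1.7500, cheddar $3.3333.
With no serving limits, use only kidney beans: 8.0 mg / 2.0 mg = 4 servings × $0.55 = $2.20.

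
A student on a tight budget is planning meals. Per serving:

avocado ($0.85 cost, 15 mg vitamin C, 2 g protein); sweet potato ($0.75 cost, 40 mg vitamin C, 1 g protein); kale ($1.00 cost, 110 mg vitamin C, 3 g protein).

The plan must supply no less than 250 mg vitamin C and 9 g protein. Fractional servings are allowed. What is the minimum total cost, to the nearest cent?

Minimising a linear cost over {vitamin C ≥ 250, protein ≥ 9, servings ≥ 0} — the optimum is at a vertex, using one or two foods.
avocado only: max(250/15, 9/2) = 16.67 servings → $14.17.
sweet potato only: max(250/40, 9/1) = 9 servings → $6.75.
kale only: max(250/110, 9/3) = 3 servings → $3.00.
avocado + sweet potato with both tight: 1.692 servings and 5.615 servings → $5.65.
avocado + kale with both tight: 1.371 servings and 2.086 servings → $3.25.
sweet potato + kale: the both-tight solution has a negative serving — not a feasible corner.
Cheapest feasible corner: $3.00.

$3.00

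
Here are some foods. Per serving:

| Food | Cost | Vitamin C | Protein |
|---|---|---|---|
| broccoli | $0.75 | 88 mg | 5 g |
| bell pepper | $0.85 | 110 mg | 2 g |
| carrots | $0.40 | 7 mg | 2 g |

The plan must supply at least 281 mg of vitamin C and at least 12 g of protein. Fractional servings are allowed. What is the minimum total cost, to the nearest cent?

$2.31

broccoli only: max(281/88, 12/5) = 3.193 servings → $2.39.
bell pepper only: max(281/110, 12/2) = 6 servings → $5.10.
carrots only: max(281/7, 12/2) = 40.14 servings → $16.06.
broccoli + bell pepper with both tight: 2.027 servings and 0.9332 servings → $2.31.
broccoli + carrots with both targets exact would need a negative amount; discard.
bell pepper + carrots with both tight: 2.32 servings and 3.68 servings → $3.44.
The minimum over all feasible corners is $2.31.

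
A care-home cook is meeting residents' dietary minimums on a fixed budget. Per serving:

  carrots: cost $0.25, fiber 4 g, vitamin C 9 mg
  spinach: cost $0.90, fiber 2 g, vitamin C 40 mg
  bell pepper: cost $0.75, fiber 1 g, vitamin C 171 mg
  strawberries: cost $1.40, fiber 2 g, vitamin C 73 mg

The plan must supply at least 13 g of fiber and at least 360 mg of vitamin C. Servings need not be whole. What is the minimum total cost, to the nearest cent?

This is a tiny linear program; its minimum lies at a vertex of the feasible set. List the vertices and price them.
carrots only: max(13/4, 360/9) = 40 servings → $10.00.
spinach only: max(13/2, 360/40) = 9 servings → $8.10.
bell pepper only: max(13/1, 360/171) = 13 servings → $9.75.
strawberries only: max(13/2, 360/73) = 6.5 servings → $9.10.
carrots + spinach: intersection lies outside the first quadrant.
carrots + bell pepper with both tight: 2.76 servings and 1.96 servings → $2.16.
carrots + strawberries with both tight: 0.8358 servings and 4.828 servings → $6.97.
spinach + bell pepper with both tight: 6.169 servings and 0.6623 servings → $6.05.
spinach + strawberries with both tight: 3.47 servings and 3.03 servings → $7.37.
bell pepper + strawberries: the both-tight solution has a negative serving — not a feasible corner.
So the least-cost plan costs $2.16.

$2.16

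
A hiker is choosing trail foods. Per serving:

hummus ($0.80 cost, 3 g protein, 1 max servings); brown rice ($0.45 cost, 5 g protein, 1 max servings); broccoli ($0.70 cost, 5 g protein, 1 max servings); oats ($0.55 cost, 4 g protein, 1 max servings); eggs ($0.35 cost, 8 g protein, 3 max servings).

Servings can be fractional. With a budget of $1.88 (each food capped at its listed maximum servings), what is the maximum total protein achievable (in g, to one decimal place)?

Protein per dollar: eggs 22.86, brown rice 11.11, oats 7.273, broccoli 7.143, hummus 3.75.
Take 3 servings of eggs: spends $1.05, +24.0 g protein (running total 24.0 g).
Take 1 serving of brown rice: spends $0.45, +5.0 g protein (running total 29.0 g).
Take 0.6909 servings of oats: spends $0.38, +2.8 g protein (running total 31.8 g).
Greedy by best ratio exhausts the cost allowance optimally: 31.8 g.

31.8 g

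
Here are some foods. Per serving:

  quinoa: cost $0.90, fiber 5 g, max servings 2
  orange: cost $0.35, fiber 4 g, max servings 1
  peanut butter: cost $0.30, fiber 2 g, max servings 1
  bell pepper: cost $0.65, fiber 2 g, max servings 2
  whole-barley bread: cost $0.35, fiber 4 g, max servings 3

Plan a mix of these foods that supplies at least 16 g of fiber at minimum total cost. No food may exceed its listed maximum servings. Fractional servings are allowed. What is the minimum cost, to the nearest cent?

Cost per g of fiber: orange $0.0875, whole-barley bread $0.0875, peanut butter $0.1500, quinoa $0.1800, bell pepper $0.3250.
Take 1 serving of orange: +4.0 g fiber for $0.35 (total $0.35, still need 12.0 g).
Take 3 servings of whole-barley bread: +12.0 g fiber for $1.05 (total $1.40, still need 0.0 g).
Greedy by cheapest-per-g is optimal for a single linear constraint, so the minimum cost is $1.40.

$1.40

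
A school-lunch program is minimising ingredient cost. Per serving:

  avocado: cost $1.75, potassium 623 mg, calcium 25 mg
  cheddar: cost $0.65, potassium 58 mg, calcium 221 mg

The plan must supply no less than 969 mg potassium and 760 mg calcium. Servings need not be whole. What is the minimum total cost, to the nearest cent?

This is a tiny linear program; its minimum lies at a vertex of the feasible set. List the vertices and price them.
avocado only: max(969/623, 760/25) = 30.4 servings → $53.20.
cheddar only: max(969/58, 760/221) = 16.71 servings → $10.86.
avocado + cheddar with both tight: 1.248 servings and 3.298 servings → $4.33.
So the least-cost plan costs $4.33.

$4.33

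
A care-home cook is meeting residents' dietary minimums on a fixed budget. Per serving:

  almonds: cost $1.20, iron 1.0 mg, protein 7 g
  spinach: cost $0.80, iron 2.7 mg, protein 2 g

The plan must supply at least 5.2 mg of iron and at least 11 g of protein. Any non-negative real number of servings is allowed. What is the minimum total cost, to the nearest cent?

$2.57

Two binding constraints pin down two serving amounts, so the optimal mix uses at most two foods. The candidates are each food alone (scaled to the tighter of iron/protein) and each pair with both constraints tight.
almonds only: max(5.2/1.0, 11/7) = 5.2 servings → $6.24.
spinach only: max(5.2/2.7, 11/2) = 5.5 servings → $4.40.
almonds + spinach with both tight: 1.142 servings and 1.503 servings → $2.57.
Cheapest feasible corner: $2.57.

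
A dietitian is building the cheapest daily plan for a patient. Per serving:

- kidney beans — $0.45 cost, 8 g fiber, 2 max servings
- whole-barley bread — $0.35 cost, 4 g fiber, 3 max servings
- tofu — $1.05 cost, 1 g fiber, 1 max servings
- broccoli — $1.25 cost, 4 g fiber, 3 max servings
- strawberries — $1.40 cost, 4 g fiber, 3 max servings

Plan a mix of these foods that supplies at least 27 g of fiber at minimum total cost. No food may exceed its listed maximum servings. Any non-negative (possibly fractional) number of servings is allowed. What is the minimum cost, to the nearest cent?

Cost per g of fiber: kidney beans $0.0563, whole-barley bread $0.0875, broccoli $0.3125, strawberries $0.3500, tofu $1.0500.
Take 2 servings of kidney beans: +16.0 g fiber for $0.90 (total $0.90, still need 11.0 g).
Take 2.75 servings of whole-barley bread: +11.0 g fiber for $0.96 (total $1.86, still need 0.0 g).
Filling from the cheapest source first is optimal under one linear minimum: $1.86.

$1.86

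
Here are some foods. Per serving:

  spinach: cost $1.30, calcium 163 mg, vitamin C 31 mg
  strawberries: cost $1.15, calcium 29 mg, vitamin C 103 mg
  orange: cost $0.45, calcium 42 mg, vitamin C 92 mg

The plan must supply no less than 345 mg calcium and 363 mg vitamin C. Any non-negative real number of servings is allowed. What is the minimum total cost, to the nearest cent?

$3.16

Two binding constraints pin down two serving amounts, so the optimal mix uses at most two foods. The candidates are each food alone (scaled to the tighter of calcium/vitamin C) and each pair with both constraints tight.
spinach only: max(345/163, 363/31) = 11.71 servings → $15.22.
strawberries only: max(345/29, 363/103) = 11.9 servings → $13.68.
orange only: max(345/42, 363/92) = 8.214 servings → $3.70.
spinach + strawberries with both tight: 1.574 servings and 3.051 servings → $5.55.
spinach + orange with both tight: 1.204 servings and 3.54 servings → $3.16.
strawberries + orange: intersection lies outside the first quadrant.
Cheapest feasible corner: $3.16.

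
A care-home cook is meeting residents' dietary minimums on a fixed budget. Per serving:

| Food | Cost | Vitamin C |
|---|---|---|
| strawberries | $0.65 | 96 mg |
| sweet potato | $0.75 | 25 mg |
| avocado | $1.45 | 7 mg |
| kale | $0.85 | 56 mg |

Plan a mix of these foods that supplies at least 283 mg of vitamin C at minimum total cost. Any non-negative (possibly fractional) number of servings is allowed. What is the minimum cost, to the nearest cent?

Cost per mg of vitamin C: strawberries $0.0068, kale $0.0152, sweet potato $0.0300, avocado $0.2071.
With no serving limits, use only strawberries: 283 mg / 96 mg = 2.948 servings × $0.65 = $1.92.

$1.92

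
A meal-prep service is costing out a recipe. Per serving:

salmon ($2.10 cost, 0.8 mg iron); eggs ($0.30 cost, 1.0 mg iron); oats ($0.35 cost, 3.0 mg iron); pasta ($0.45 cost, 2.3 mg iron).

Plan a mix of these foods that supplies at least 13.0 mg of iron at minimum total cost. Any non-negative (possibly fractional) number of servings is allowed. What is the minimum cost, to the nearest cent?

Cost per mg of iron: oats $0.1167, pasta $0.1957, eggs $0.3000, salmon $2.6250.
With no serving limits, use only oats: 13.0 mg / 3.0 mg = 4.333 servings × $0.35 = $1.52.

$1.52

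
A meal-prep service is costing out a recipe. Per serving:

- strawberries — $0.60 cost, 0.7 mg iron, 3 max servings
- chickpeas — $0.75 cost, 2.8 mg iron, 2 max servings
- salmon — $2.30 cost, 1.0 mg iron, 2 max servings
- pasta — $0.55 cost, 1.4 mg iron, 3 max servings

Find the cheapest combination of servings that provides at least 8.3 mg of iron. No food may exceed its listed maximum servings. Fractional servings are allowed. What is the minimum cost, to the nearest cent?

$2.56

Cost per mg of iron: chickpeas $0.2679, pasta $0.3929, strawberries $0.8571, salmon $2.3000.
Take 2 servings of chickpeas: +5.6 mg iron for $1.50 (total $1.50, still need 2.7 mg).
Take 1.929 servings of pasta: +2.7 mg iron for $1.06 (total $2.56, still need 0.0 mg).
Filling from the cheapest source first is optimal under one linear minimum: $2.56.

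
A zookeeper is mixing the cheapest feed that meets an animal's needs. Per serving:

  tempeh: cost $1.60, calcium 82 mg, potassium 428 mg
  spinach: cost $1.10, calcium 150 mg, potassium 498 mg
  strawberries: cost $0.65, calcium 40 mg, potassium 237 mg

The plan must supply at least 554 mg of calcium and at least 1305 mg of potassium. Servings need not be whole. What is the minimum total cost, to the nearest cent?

$4.06

tempeh only: max(554/82, 1305/428) = 6.756 servings → $10.81.
spinach only: max(554/150, 1305/498) = 3.693 servings → $4.06.
strawberries only: max(554/40, 1305/237) = 13.85 servings → $9.00.
tempeh + spinach: intersection lies outside the first quadrant.
tempeh + strawberries: the both-tight solution has a negative serving — not a feasible corner.
spinach + strawberries with both targets exact would need a negative amount; discard.
Cheapest feasible corner: $4.06.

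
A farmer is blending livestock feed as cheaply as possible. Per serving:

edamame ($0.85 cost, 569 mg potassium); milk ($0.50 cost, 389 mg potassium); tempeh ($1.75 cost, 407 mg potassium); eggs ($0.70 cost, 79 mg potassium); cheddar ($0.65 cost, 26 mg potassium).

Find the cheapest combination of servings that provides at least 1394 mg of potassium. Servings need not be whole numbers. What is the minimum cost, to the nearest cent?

Cost per mg of potassium: milk $0.0013, edamame $0.0015, tempeh $0.0043, eggs $0.0089, cheddar $0.0250.
With no serving limits, use only milk: 1394 mg / 389 mg = 3.584 servings × $0.50 = $1.79.

$1.79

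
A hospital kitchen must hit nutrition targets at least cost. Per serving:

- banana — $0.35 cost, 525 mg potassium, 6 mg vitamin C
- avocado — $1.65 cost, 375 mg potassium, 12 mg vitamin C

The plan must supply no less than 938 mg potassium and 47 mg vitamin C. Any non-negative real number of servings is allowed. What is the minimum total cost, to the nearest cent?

$2.74

banana only: max(938/525, 47/6) = 7.833 servings → $2.74.
avocado only: max(938/375, 47/12) = 3.917 servings → $6.46.
banana + avocado with both targets exact would need a negative amount; discard.
Cheapest feasible corner: $2.74.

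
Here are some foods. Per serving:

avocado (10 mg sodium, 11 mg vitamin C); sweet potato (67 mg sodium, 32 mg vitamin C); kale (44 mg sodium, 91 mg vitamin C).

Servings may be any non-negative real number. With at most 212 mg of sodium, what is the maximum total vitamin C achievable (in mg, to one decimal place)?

438.5 mg

Vitamin C per mg sodium: kale 2.068, avocado 1.1, sweet potato 0.4776.
With no serving limits, spend the whole sodium allowance on kale: 212 mg / 44 mg × 91 mg = 438.5 mg.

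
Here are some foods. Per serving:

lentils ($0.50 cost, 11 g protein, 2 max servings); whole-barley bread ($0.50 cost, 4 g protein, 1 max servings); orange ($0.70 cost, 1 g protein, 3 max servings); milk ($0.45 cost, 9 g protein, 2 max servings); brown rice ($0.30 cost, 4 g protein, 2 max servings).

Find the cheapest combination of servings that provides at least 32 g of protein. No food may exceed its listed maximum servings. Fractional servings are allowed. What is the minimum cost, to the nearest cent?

Cost per g of protein: lentils $0.0455, milk $0.0500, brown rice $0.0750, whole-barley bread $0.1250, orange $0.7000.
Take 2 servings of lentils: +22.0 g protein for $1.00 (total $1.00, still need 10.0 g).
Take 1.111 servings of milk: +10.0 g protein for $0.50 (total $1.50, still need 0.0 g).
Greedy by cheapest-per-g is optimal for a single linear constraint, so the minimum cost is $1.50.

$1.50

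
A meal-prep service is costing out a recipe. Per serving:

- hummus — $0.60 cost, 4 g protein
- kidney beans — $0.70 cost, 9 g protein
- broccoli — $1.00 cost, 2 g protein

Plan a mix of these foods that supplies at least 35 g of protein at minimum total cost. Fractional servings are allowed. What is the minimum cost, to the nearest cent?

Cost per g of protein: kidney beans $0.0778, hummus $0.1500, broccoli $0.5000.
With no serving limits, use only kidney beans: 35 g / 9 g = 3.889 servings × $0.70 = $2.72.

$2.72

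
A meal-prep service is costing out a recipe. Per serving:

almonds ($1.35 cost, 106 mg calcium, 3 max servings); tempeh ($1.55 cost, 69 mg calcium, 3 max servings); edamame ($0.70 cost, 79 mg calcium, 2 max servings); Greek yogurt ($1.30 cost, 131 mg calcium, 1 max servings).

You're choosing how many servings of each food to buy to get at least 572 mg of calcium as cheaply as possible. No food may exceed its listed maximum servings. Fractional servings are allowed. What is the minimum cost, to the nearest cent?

Cost per mg of calcium: edamame $0.0089, Greek yogurt $0.0099, almonds $0.0127, tempeh $0.0225.
Take 2 servings of edamame: +158.0 mg calcium for $1.40 (total $1.40, still need 414.0 mg).
Take 1 serving of Greek yogurt: +131.0 mg calcium for $1.30 (total $2.70, still need 283.0 mg).
Take 2.67 servings of almonds: +283.0 mg calcium for $3.60 (total $6.30, still need 0.0 mg).
Greedy by cheapest-per-mg is optimal for a single linear constraint, so the minimum cost is $6.30.

$6.30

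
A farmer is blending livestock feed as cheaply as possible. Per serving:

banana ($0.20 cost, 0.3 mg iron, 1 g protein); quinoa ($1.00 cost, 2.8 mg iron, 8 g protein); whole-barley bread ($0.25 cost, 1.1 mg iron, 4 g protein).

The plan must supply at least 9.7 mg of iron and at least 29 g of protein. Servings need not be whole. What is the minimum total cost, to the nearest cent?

$2.20

banana only: max(9.7/0.3, 29/1) = 32.33 servings → $6.47.
quinoa only: max(9.7/2.8, 29/8) = 3.625 servings → $3.62.
whole-barley bread only: max(9.7/1.1, 29/4) = 8.818 servings → $2.20.
banana + quinoa with both tight: 9 servings and 2.5 servings → $4.30.
banana + whole-barley bread: intersection lies outside the first quadrant.
quinoa + whole-barley bread with both tight: 2.875 servings and 1.5 servings → $3.25.
The minimum over all feasible corners is $2.20.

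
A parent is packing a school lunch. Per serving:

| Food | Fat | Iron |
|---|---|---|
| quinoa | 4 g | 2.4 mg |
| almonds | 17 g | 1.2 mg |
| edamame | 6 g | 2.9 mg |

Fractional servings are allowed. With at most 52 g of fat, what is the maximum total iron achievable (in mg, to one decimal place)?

Iron per g fat: quinoa 0.6, edamame 0.4833, almonds 0.07059.
With no serving limits, spend the whole fat allowance on quinoa: 52 g / 4 g × 2.4 mg = 31.2 mg.

31.2 mg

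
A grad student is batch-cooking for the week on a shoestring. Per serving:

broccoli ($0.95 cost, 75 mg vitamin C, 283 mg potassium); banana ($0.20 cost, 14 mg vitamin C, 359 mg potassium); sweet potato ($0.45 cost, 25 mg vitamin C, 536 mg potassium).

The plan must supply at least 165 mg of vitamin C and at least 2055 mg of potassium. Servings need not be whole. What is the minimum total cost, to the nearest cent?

$2.20

Minimising a linear cost over {vitamin C ≥ 165, potassium ≥ 2055, servings ≥ 0} — the optimum is at a vertex, using one or two foods.
broccoli only: max(165/75, 2055/283) = 7.261 servings → $6.90.
banana only: max(165/14, 2055/359) = 11.79 servings → $2.36.
sweet potato only: max(165/25, 2055/536) = 6.6 servings → $2.97.
broccoli + banana with both tight: 1.327 servings and 4.678 servings → $2.20.
broccoli + sweet potato with both tight: 1.119 servings and 3.243 servings → $2.52.
banana + sweet potato with both targets exact would need a negative amount; discard.
So the least-cost plan costs $2.20.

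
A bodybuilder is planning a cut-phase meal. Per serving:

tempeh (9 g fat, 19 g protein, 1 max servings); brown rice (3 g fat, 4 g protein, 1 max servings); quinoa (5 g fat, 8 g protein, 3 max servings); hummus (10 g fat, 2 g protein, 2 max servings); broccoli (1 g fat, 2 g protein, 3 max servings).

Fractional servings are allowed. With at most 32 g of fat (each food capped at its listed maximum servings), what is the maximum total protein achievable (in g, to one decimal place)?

53.4 g

Protein per g fat: tempeh 2.111, broccoli 2, quinoa 1.6, brown rice 1.333, hummus 0.2.
Take 1 serving of tempeh: uses 9 g fat, +19.0 g protein (running total 19.0 g).
Take 3 servings of broccoli: uses 3 g fat, +6.0 g protein (running total 25.0 g).
Take 3 servings of quinoa: uses 15 g fat, +24.0 g protein (running total 49.0 g).
Take 1 serving of brown rice: uses 3 g fat, +4.0 g protein (running total 53.0 g).
Take 0.2 servings of hummus: uses 2 g fat, +0.4 g protein (running total 53.4 g).
Greedy by best ratio exhausts the fat allowance optimally: 53.4 g.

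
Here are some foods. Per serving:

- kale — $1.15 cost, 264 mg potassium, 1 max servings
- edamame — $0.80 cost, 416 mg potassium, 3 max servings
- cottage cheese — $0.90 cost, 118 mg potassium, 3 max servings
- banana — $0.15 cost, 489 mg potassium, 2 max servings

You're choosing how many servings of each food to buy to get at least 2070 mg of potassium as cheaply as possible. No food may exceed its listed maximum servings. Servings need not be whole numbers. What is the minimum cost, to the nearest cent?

$2.40

Cost per mg of potassium: banana $0.0003, edamame $0.0019, kale $0.0044, cottage cheese $0.0076.
Take 2 servings of banana: +978.0 mg potassium for $0.30 (total $0.30, still need 1092.0 mg).
Take 2.625 servings of edamame: +1092.0 mg potassium for $2.10 (total $2.40, still need 0.0 mg).
Filling from the cheapest source first is optimal under one linear minimum: $2.40.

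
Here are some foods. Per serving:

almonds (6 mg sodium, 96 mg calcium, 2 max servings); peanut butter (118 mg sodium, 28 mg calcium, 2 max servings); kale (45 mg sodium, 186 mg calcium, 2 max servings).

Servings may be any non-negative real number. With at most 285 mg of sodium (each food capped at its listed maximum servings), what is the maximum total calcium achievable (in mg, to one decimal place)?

607.4 mg

Calcium per mg sodium: almonds 16, kale 4.133, peanut butter 0.2373.
Take 2 servings of almonds: uses 12 mg sodium, +192.0 mg calcium (running total 192.0 mg).
Take 2 servings of kale: uses 90 mg sodium, +372.0 mg calcium (running total 564.0 mg).
Take 1.551 servings of peanut butter: uses 183 mg sodium, +43.4 mg calcium (running total 607.4 mg).
Filling greedily by calcium-per-mg sodium is optimal for one linear limit, giving 607.4 mg.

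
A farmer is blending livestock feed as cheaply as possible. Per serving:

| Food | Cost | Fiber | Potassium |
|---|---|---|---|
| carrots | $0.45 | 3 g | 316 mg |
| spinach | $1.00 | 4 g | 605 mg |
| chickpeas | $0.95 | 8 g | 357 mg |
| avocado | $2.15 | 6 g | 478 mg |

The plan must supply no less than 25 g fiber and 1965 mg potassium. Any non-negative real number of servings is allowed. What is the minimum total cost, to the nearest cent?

$3.41

This is a tiny linear program; its minimum lies at a vertex of the feasible set. List the vertices and price them.
carrots only: max(25/3, 1965/316) = 8.333 servings → $3.75.
spinach only: max(25/4, 1965/605) = 6.25 servings → $6.25.
chickpeas only: max(25/8, 1965/357) = 5.504 servings → $5.23.
avocado only: max(25/6, 1965/478) = 4.167 servings → $8.96.
carrots + spinach: intersection lies outside the first quadrant.
carrots + chickpeas with both tight: 4.664 servings and 1.376 servings → $3.41.
carrots + avocado with both targets exact would need a negative amount; discard.
spinach + chickpeas with both tight: 1.992 servings and 2.129 servings → $4.01.
spinach + avocado with both targets exact would need a negative amount; discard.
chickpeas + avocado with both tight: 0.09512 servings and 4.04 servings → $8.78.
So the least-cost plan costs $3.41.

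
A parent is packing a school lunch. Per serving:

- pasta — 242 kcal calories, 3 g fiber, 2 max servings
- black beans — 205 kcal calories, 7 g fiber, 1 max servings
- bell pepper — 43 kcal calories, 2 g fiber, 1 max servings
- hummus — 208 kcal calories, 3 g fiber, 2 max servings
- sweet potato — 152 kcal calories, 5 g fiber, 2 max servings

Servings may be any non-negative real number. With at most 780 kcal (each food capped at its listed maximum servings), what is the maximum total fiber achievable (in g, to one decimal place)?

Fiber per kcal: bell pepper 0.04651, black beans 0.03415, sweet potato 0.03289, hummus 0.01442, pasta 0.0124.
Take 1 serving of bell pepper: uses 43 kcal, +2.0 g fiber (running total 2.0 g).
Take 1 serving of black beans: uses 205 kcal, +7.0 g fiber (running total 9.0 g).
Take 2 servings of sweet potato: uses 304 kcal, +10.0 g fiber (running total 19.0 g).
Take 1.096 servings of hummus: uses 228 kcal, +3.3 g fiber (running total 22.3 g).
Greedy by best ratio exhausts the calories allowance optimally: 22.3 g.

22.3 g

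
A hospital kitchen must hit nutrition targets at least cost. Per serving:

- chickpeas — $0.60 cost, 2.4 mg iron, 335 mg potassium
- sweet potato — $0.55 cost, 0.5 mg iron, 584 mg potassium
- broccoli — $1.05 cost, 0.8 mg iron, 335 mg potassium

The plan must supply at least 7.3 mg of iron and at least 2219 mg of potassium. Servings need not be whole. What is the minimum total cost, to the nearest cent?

$2.82

For a min-cost LP with two ≥-constraints, a basic feasible solution has at most two positive variables.
chickpeas only: max(7.3/2.4, 2219/335) = 6.624 servings → $3.97.
sweet potato only: max(7.3/0.5, 2219/584) = 14.6 servings → $8.03.
broccoli only: max(7.3/0.8, 2219/335) = 9.125 servings → $9.58.
chickpeas + sweet potato with both tight: 2.555 servings and 2.334 servings → $2.82.
chickpeas + broccoli with both tight: 1.251 servings and 5.373 servings → $6.39.
sweet potato + broccoli: the both-tight solution has a negative serving — not a feasible corner.
So the least-cost plan costs $2.82.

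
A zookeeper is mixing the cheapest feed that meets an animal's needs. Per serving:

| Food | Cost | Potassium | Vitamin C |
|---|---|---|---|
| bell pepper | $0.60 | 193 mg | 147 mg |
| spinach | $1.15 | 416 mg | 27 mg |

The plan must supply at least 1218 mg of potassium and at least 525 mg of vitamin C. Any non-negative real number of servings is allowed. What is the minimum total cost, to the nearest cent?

This is a tiny linear program; its minimum lies at a vertex of the feasible set. List the vertices and price them.
bell pepper only: max(1218/193, 525/147) = 6.311 servings → $3.79.
spinach only: max(1218/416, 525/27) = 19.44 servings → $22.36.
bell pepper + spinach with both tight: 3.316 servings and 1.389 servings → $3.59.
So the least-cost plan costs $3.59.

$3.59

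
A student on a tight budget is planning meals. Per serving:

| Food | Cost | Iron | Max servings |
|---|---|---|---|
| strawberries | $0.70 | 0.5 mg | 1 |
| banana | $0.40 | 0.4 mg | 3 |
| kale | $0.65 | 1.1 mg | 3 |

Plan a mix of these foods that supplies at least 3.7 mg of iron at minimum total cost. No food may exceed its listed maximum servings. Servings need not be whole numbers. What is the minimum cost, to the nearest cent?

Cost per mg of iron: kale $0.5909, banana $1.0000, strawberries $1.4000.
Take 3 servings of kale: +3.3 mg iron for $1.95 (total $1.95, still need 0.4 mg).
Take 1 serving of banana: +0.4 mg iron for $0.40 (total $2.35, still need 0.0 mg).
Filling from the cheapest source first is optimal under one linear minimum: $2.35.

$2.35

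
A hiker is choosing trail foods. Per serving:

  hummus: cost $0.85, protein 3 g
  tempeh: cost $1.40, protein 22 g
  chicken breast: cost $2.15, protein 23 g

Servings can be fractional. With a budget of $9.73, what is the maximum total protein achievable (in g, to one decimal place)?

152.9 g

Protein per dollar: tempeh 15.71, chicken breast 10.7, hummus 3.529.
With no serving limits, spend the whole cost allowance on tempeh: $9.73 / $1.40 × 22 g = 152.9 g.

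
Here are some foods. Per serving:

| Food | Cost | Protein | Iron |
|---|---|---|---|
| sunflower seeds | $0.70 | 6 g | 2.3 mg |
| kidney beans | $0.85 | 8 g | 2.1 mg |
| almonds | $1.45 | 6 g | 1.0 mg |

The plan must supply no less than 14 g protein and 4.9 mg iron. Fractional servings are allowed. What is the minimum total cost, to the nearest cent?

$1.59

sunflower seeds only: max(14/6, 4.9/2.3) = 2.333 servings → $1.63.
kidney beans only: max(14/8, 4.9/2.1) = 2.333 servings → $1.98.
almonds only: max(14/6, 4.9/1.0) = 4.9 servings → $7.11.
sunflower seeds + kidney beans with both tight: 1.69 servings and 0.4828 servings → $1.59.
sunflower seeds + almonds with both tight: 1.974 servings and 0.359 servings → $1.90.
kidney beans + almonds: intersection lies outside the first quadrant.
The minimum over all feasible corners is $1.59.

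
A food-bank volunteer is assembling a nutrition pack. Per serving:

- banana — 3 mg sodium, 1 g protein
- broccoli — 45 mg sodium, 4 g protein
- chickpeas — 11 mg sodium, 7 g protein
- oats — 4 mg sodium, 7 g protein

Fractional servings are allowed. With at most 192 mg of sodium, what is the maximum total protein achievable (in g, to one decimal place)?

Protein per mg sodium: oats 1.75, chickpeas 0.6364, banana 0.3333, broccoli 0.08889.
With no serving limits, spend the whole sodium allowance on oats: 192 mg / 4 mg × 7 g = 336.0 g.

336.0 g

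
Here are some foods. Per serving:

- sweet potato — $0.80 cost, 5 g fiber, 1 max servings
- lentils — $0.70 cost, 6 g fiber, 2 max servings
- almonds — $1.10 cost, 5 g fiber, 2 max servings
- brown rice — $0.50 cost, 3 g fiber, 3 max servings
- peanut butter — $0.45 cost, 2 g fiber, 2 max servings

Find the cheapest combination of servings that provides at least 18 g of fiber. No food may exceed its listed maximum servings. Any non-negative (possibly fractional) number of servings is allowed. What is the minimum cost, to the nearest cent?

$2.37

Cost per g of fiber: lentils $0.1167, sweet potato $0.1600, brown rice $0.1667, almonds $0.2200, peanut butter $0.2250.
Take 2 servings of lentils: +12.0 g fiber for $1.40 (total $1.40, still need 6.0 g).
Take 1 serving of sweet potato: +5.0 g fiber for $0.80 (total $2.20, still need 1.0 g).
Take 0.3333 servings of brown rice: +1.0 g fiber for $0.17 (total $2.37, still need 0.0 g).
Greedy by cheapest-per-g is optimal for a single linear constraint, so the minimum cost is $2.37.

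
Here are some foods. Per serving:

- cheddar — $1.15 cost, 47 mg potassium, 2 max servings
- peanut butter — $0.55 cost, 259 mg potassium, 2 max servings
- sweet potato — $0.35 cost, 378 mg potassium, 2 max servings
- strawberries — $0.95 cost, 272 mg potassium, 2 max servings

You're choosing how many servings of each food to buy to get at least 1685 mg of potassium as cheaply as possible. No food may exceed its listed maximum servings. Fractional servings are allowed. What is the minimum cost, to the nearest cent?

Cost per mg of potassium: sweet potato $0.0009, peanut butter $0.0021, strawberries $0.0035, cheddar $0.0245.
Take 2 servings of sweet potato: +756.0 mg potassium for $0.70 (total $0.70, still need 929.0 mg).
Take 2 servings of peanut butter: +518.0 mg potassium for $1.10 (total $1.80, still need 411.0 mg).
Take 1.511 servings of strawberries: +411.0 mg potassium for $1.44 (total $3.24, still need 0.0 mg).
Filling from the cheapest source first is optimal under one linear minimum: $3.24.

$3.24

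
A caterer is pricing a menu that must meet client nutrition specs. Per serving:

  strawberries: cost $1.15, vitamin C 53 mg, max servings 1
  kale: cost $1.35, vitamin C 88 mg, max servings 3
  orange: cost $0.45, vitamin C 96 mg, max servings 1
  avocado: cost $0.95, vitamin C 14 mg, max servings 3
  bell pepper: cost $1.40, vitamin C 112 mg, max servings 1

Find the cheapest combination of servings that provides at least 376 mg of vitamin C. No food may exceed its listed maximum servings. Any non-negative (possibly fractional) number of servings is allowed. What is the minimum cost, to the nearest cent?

$4.43

Cost per mg of vitamin C: orange $0.0047, bell pepper $0.0125, kale $0.0153, strawberries $0.0217, avocado $0.0679.
Take 1 serving of orange: +96.0 mg vitamin C for $0.45 (total $0.45, still need 280.0 mg).
Take 1 serving of bell pepper: +112.0 mg vitamin C for $1.40 (total $1.85, still need 168.0 mg).
Take 1.909 servings of kale: +168.0 mg vitamin C for $2.58 (total $4.43, still need 0.0 mg).
Greedy by cheapest-per-mg is optimal for a single linear constraint, so the minimum cost is $4.43.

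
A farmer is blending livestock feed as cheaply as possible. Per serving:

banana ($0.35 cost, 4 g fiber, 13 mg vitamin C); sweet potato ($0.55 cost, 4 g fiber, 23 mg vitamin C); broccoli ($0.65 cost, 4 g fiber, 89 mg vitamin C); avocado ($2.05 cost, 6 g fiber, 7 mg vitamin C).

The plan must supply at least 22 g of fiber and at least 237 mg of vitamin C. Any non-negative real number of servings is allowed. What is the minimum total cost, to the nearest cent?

For a min-cost LP with two ≥-constraints, a basic feasible solution has at most two positive variables.
banana only: max(22/4, 237/13) = 18.23 servings → $6.38.
sweet potato only: max(22/4, 237/23) = 10.3 servings → $5.67.
broccoli only: max(22/4, 237/89) = 5.5 servings → $3.58.
avocado only: max(22/6, 237/7) = 33.86 servings → $69.41.
banana + sweet potato: intersection lies outside the first quadrant.
banana + broccoli with both tight: 3.322 servings and 2.178 servings → $2.58.
banana + avocado: intersection lies outside the first quadrant.
sweet potato + broccoli with both tight: 3.826 servings and 1.674 servings → $3.19.
sweet potato + avocado: the both-tight solution has a negative serving — not a feasible corner.
broccoli + avocado with both tight: 2.506 servings and 1.996 servings → $5.72.
So the least-cost plan costs $2.58.

$2.58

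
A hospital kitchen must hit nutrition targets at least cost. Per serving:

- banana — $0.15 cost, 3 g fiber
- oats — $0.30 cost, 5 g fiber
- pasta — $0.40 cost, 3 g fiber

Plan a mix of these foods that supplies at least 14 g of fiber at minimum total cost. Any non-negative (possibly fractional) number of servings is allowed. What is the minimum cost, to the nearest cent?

Cost per g of fiber: banana $0.0500, oats $0.0600, pasta $0.1333.
With no serving limits, use only banana: 14 g / 3 g = 4.667 servings × $0.15 = $0.70.

$0.70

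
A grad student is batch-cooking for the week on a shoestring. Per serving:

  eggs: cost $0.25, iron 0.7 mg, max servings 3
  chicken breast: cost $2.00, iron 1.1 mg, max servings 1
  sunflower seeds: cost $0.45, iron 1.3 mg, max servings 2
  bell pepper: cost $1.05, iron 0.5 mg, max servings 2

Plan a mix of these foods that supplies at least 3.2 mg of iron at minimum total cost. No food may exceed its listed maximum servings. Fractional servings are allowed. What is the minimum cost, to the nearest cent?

$1.11

Cost per mg of iron: sunflower seeds $0.3462, eggs $0.3571, chicken breast $1.8182, bell pepper $2.1000.
Take 2 servings of sunflower seeds: +2.6 mg iron for $0.90 (total $0.90, still need 0.6 mg).
Take 0.8571 servings of eggs: +0.6 mg iron for $0.21 (total $1.11, still need 0.0 mg).
Filling from the cheapest source first is optimal under one linear minimum: $1.11.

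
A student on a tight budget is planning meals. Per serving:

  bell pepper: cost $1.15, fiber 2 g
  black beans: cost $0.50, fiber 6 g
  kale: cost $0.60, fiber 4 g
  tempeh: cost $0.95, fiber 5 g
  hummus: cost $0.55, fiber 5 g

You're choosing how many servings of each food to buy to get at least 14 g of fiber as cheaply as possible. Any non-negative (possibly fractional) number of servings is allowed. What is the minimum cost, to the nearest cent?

Cost per g of fiber: black beans $0.0833, hummus $0.1100, kale $0.1500, tempeh $0.1900, bell pepper $0.5750.
With no serving limits, use only black beans: 14 g / 6 g = 2.333 servings × $0.50 = $1.17.

$1.17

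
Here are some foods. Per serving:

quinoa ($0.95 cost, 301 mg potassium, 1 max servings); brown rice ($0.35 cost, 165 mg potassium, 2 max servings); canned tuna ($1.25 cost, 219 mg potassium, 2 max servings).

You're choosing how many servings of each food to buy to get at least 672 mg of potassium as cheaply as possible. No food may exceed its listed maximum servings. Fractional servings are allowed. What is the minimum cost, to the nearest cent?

Cost per mg of potassium: brown rice $0.0021, quinoa $0.0032, canned tuna $0.0057.
Take 2 servings of brown rice: +330.0 mg potassium for $0.70 (total $0.70, still need 342.0 mg).
Take 1 serving of quinoa: +301.0 mg potassium for $0.95 (total $1.65, still need 41.0 mg).
Take 0.1872 servings of canned tuna: +41.0 mg potassium for $0.23 (total $1.88, still need 0.0 mg).
Greedy by cheapest-per-mg is optimal for a single linear constraint, so the minimum cost is $1.88.

$1.88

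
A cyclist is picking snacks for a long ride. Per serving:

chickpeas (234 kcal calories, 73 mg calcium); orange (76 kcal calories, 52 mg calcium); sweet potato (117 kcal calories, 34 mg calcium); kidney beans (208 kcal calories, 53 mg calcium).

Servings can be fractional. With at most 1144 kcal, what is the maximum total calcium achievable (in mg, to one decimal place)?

Calcium per kcal: orange 0.6842, chickpeas 0.312, sweet potato 0.2906, kidney beans 0.2548.
With no serving limits, spend the whole calories allowance on orange: 1144 kcal / 76 kcal × 52 mg = 782.7 mg.

782.7 mg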